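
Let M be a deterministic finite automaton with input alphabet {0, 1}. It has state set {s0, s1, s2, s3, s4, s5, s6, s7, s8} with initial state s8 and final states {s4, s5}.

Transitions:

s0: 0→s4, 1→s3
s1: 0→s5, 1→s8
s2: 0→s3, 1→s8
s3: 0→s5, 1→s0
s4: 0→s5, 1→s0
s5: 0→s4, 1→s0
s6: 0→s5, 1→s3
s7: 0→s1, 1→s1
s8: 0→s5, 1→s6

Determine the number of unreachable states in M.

3

BFS from s8 reaches {s0, s3, s4, s5, s6, s8}; the 3 state(s) s1, s2, s7 are never visited.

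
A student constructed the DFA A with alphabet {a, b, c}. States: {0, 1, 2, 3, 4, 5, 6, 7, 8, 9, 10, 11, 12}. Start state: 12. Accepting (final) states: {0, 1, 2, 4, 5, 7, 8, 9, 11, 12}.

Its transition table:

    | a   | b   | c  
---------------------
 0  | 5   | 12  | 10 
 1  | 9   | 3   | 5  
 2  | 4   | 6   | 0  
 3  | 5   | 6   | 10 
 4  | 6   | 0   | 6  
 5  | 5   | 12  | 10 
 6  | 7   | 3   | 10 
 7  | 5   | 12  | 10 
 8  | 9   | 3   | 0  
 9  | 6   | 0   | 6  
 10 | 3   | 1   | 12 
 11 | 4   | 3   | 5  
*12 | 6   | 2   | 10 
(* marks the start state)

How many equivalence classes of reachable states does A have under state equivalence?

States {8,11} cannot be reached from the start state, so discard them.
Initial partition by acceptance: {0,1,2,4,5,7,9,12} | {3,6,10}.
Split {0,1,2,4,5,7,9,12} by δ(·,a) → {0,1,2,5,7} and {4,9,12}.
Refine {0,1,2,5,7} on symbol a: members go to different blocks, giving {0,5,7} and {1,2}.
Refine {3,6,10} on symbol a: members go to different blocks, giving {3,6} and {10}.
Refine {4,9,12} on symbol b: members go to different blocks, giving {4,9} and {12}.
The partition is now stable with 6 blocks: {0,5,7} | {3,6} | {4,9} | {1,2} | {10} | {12}.

6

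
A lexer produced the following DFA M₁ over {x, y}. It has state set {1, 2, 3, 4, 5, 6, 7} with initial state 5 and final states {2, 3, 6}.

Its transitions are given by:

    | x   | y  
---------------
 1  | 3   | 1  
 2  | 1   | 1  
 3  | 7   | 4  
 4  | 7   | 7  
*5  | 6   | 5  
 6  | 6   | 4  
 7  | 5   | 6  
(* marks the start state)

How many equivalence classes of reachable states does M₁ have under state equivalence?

4

First remove the unreachable states {1,2,3}; 4 states remain.
Start with accepting vs non-accepting: {6} | {4,5,7}.
On input x, block {4,5,7} splits into {4,7} and {5}.
Refine {4,7} on symbol x: members go to different blocks, giving {4} and {7}.
Stable partition: {6} | {4} | {5} | {7} — 4 equivalence classes.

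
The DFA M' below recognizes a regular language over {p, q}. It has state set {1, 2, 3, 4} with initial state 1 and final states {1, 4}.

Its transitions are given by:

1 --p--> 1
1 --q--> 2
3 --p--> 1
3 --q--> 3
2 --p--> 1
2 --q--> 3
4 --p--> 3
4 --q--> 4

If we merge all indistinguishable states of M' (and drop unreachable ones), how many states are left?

2

States {4} cannot be reached from the start state, so discard them.
Start with accepting vs non-accepting: {1} | {2,3}.
The partition is now stable with 2 blocks: {1} | {2,3}.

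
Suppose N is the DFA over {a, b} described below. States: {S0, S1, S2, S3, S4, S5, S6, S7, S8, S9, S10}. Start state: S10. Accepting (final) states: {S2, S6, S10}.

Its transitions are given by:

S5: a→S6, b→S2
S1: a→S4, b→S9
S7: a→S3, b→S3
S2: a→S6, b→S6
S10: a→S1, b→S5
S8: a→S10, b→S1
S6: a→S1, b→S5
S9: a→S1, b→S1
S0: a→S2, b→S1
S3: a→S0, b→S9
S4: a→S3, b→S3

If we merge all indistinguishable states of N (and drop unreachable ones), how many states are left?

8

States {S7,S8} cannot be reached from the start state, so discard them.
Start with accepting vs non-accepting: {S2,S6,S10} | {S0,S1,S3,S4,S5,S9}.
Refine {S2,S6,S10} on symbol a: members go to different blocks, giving {S6,S10} and {S2}.
Refine {S0,S1,S3,S4,S5,S9} on symbol a: members go to different blocks, giving {S1,S3,S4,S9} and {S0} and {S5}.
Refine {S1,S3,S4,S9} on symbol a: members go to different blocks, giving {S1,S4,S9} and {S3}.
Refine {S1,S4,S9} on symbol a: members go to different blocks, giving {S1,S9} and {S4}.
Refine {S1,S9} on symbol a: members go to different blocks, giving {S1} and {S9}.
The partition is now stable with 8 blocks: {S6,S10} | {S1} | {S2} | {S0} | {S5} | {S3} | {S4} | {S9}.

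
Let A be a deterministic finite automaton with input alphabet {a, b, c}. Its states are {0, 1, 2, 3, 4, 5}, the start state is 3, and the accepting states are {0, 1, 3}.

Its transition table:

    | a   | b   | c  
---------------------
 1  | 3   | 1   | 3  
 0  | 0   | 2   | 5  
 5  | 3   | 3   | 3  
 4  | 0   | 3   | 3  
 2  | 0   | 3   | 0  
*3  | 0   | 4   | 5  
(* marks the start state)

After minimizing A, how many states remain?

First remove the unreachable states {1}; 5 states remain.
Initial partition by acceptance: {0,3} | {2,4,5}.
No further refinement is possible. Final partition (2 blocks): {0,3} | {2,4,5}.

2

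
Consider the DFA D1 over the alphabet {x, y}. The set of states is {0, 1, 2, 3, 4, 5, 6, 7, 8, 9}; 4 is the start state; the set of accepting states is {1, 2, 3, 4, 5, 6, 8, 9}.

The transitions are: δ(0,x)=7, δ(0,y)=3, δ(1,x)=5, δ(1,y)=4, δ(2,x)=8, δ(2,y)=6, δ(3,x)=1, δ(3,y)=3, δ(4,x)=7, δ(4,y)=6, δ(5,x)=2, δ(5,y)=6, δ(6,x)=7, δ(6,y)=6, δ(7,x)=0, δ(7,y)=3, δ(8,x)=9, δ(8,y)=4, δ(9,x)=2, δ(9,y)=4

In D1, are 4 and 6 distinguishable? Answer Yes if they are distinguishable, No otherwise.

All states are reachable from the start state.
Initial partition by acceptance: {1,2,3,4,5,6,8,9} | {0,7}.
Split {1,2,3,4,5,6,8,9} by δ(·,x) → {1,2,3,5,8,9} and {4,6}.
Split {1,2,3,5,8,9} by δ(·,y) → {1,2,5,8,9} and {3}.
No further refinement is possible. Final partition (4 blocks): {1,2,5,8,9} | {0,7} | {4,6} | {3}.
4 and 6 lie in the same block of the stable partition, so they are equivalent — no string distinguishes them.

No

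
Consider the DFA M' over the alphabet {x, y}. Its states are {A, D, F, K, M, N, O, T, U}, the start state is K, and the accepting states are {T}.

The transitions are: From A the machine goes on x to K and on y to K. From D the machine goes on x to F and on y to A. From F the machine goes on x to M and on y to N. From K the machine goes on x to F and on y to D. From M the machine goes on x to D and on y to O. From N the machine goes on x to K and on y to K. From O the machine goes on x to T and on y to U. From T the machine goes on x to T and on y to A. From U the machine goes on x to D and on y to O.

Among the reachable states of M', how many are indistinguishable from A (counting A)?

2

Every state is reachable, so we keep all 9.
Start with accepting vs non-accepting: {T} | {A,D,F,K,M,N,O,U}.
On input x, block {A,D,F,K,M,N,O,U} splits into {A,D,F,K,M,N,U} and {O}.
Split {A,D,F,K,M,N,U} by δ(·,y) → {A,D,F,K,N} and {M,U}.
On input x, block {A,D,F,K,N} splits into {A,D,K,N} and {F}.
Split {A,D,K,N} by δ(·,x) → {A,N} and {D,K}.
Refine {D,K} on symbol y: members go to different blocks, giving {K} and {D}.
No further refinement is possible. Final partition (7 blocks): {T} | {A,N} | {O} | {M,U} | {F} | {K} | {D}.
State A belongs to the block {A,N}, which has 2 states.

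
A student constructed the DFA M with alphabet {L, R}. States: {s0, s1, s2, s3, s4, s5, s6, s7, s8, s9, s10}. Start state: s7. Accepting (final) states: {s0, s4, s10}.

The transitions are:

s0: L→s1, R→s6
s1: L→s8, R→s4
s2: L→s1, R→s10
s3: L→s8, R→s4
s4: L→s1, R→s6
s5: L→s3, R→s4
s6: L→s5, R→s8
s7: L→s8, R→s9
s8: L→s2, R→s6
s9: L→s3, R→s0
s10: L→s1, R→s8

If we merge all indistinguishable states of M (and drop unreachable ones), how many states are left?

5

All states are reachable from the start state.
Initial partition by acceptance: {s0,s4,s10} | {s1,s2,s3,s5,s6,s7,s8,s9}.
On input R, block {s1,s2,s3,s5,s6,s7,s8,s9} splits into {s1,s2,s3,s5,s9} and {s6,s7,s8}.
Split {s1,s2,s3,s5,s9} by δ(·,L) → {s2,s5,s9} and {s1,s3}.
On input L, block {s6,s7,s8} splits into {s6,s8} and {s7}.
No further refinement is possible. Final partition (5 blocks): {s0,s4,s10} | {s2,s5,s9} | {s6,s8} | {s1,s3} | {s7}.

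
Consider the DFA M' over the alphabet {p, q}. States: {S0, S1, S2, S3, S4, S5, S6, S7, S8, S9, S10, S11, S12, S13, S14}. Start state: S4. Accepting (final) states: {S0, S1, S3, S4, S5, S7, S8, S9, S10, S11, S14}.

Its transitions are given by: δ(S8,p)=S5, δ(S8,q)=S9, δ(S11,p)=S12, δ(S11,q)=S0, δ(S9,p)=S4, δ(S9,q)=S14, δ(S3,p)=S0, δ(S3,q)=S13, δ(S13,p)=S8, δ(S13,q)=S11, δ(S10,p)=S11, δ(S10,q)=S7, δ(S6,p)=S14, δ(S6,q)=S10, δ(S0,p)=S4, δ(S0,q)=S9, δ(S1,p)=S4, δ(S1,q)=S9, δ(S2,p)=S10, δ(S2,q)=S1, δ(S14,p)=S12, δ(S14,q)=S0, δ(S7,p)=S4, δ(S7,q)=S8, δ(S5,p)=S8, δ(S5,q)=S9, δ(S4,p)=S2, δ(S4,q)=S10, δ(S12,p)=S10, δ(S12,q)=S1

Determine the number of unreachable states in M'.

3

No path from S4 leads to S3, S6, S13; the other 12 states are all reachable.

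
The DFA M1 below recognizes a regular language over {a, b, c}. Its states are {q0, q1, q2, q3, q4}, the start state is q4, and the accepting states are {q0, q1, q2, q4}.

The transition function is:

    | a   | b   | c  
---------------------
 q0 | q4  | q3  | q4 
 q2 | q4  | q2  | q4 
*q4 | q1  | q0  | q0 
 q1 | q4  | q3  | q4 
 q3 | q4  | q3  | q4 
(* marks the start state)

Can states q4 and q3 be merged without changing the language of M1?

First remove the unreachable states {q2}; 4 states remain.
Initial partition by acceptance: {q0,q1,q4} | {q3}.
Split {q0,q1,q4} by δ(·,b) → {q0,q1} and {q4}.
Stable partition: {q0,q1} | {q3} | {q4} — 3 equivalence classes.
q4 and q3 end up in different blocks, so they are distinguishable. For instance, the string 'ε' is accepted from only q4.

No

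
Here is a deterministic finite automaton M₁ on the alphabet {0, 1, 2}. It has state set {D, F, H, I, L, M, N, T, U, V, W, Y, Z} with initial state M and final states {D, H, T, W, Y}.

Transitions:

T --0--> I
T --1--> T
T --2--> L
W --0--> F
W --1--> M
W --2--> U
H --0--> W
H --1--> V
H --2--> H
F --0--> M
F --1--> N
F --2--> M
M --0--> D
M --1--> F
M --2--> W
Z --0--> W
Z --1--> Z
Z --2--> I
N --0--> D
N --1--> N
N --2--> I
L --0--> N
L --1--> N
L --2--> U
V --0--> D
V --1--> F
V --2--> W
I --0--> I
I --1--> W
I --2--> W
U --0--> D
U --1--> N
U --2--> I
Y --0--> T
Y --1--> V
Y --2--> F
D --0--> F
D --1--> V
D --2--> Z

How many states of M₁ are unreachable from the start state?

4

No path from M leads to H, L, T, Y; the other 9 states are all reachable.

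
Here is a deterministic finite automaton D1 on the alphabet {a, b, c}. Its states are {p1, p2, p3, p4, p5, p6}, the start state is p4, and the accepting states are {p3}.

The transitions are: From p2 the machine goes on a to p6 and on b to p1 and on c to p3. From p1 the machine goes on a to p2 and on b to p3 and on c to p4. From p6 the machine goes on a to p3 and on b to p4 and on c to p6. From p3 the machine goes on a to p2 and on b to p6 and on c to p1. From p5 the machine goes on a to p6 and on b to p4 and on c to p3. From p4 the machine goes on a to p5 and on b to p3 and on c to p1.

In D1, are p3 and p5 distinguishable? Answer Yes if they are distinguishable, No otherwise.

Yes

Every state is reachable, so we keep all 6.
P0 = {p3} | {p1,p2,p4,p5,p6}.
Refine {p1,p2,p4,p5,p6} on symbol a: members go to different blocks, giving {p1,p2,p4,p5} and {p6}.
On input a, block {p1,p2,p4,p5} splits into {p1,p4} and {p2,p5}.
The partition is now stable with 4 blocks: {p3} | {p1,p4} | {p6} | {p2,p5}.
p3 and p5 end up in different blocks, so they are distinguishable. For instance, the string 'ε' is accepted from only p3.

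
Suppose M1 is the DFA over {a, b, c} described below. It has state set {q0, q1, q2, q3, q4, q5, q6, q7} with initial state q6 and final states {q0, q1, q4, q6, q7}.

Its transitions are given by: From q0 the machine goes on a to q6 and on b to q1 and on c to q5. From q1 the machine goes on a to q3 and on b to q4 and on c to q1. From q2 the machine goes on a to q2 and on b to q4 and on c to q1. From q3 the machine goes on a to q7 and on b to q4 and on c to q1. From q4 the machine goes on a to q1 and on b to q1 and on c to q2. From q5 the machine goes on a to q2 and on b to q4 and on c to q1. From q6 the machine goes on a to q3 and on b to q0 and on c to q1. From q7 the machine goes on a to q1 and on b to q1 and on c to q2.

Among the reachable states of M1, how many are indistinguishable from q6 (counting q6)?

All states are reachable from the start state.
Initial partition by acceptance: {q0,q1,q4,q6,q7} | {q2,q3,q5}.
Split {q0,q1,q4,q6,q7} by δ(·,a) → {q0,q4,q7} and {q1,q6}.
On input a, block {q2,q3,q5} splits into {q2,q5} and {q3}.
The partition is now stable with 4 blocks: {q0,q4,q7} | {q2,q5} | {q1,q6} | {q3}.
The equivalence class containing q6 is {q1,q6}, of size 2.

2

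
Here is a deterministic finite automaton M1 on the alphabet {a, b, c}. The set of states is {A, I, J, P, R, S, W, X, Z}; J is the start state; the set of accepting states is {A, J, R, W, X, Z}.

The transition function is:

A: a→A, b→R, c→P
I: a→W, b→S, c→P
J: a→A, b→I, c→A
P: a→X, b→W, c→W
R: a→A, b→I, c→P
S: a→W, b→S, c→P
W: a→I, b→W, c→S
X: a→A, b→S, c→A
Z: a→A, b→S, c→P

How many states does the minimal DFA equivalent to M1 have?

States {Z} cannot be reached from the start state, so discard them.
Start with accepting vs non-accepting: {A,J,R,W,X} | {I,P,S}.
Refine {A,J,R,W,X} on symbol a: members go to different blocks, giving {A,J,R,X} and {W}.
Refine {A,J,R,X} on symbol b: members go to different blocks, giving {J,R,X} and {A}.
Split {J,R,X} by δ(·,c) → {J,X} and {R}.
Split {I,P,S} by δ(·,a) → {I,S} and {P}.
The partition is now stable with 6 blocks: {J,X} | {I,S} | {W} | {A} | {R} | {P}.

6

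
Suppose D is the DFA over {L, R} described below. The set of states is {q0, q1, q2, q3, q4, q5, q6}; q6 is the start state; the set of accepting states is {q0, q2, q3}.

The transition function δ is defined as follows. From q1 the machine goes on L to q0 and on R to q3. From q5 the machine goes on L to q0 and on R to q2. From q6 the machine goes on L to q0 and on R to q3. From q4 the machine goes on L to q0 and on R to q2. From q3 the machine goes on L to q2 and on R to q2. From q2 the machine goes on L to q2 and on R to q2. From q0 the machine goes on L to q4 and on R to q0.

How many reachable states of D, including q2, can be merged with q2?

Reachable states from the start: {q0,q2,q3,q4,q6}. Unreachable: {q1,q5} — drop them.
P0 = {q0,q2,q3} | {q4,q6}.
On input L, block {q0,q2,q3} splits into {q2,q3} and {q0}.
The partition is now stable with 3 blocks: {q2,q3} | {q4,q6} | {q0}.
State q2 belongs to the block {q2,q3}, which has 2 states.

2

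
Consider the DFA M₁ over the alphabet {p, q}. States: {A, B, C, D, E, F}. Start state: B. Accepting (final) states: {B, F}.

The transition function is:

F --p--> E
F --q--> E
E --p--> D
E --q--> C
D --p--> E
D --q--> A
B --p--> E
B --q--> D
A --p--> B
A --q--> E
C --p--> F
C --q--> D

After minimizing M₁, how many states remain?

3

P0 = {B,F} | {A,C,D,E}.
Split {A,C,D,E} by δ(·,p) → {A,C} and {D,E}.
No further refinement is possible. Final partition (3 blocks): {B,F} | {A,C} | {D,E}.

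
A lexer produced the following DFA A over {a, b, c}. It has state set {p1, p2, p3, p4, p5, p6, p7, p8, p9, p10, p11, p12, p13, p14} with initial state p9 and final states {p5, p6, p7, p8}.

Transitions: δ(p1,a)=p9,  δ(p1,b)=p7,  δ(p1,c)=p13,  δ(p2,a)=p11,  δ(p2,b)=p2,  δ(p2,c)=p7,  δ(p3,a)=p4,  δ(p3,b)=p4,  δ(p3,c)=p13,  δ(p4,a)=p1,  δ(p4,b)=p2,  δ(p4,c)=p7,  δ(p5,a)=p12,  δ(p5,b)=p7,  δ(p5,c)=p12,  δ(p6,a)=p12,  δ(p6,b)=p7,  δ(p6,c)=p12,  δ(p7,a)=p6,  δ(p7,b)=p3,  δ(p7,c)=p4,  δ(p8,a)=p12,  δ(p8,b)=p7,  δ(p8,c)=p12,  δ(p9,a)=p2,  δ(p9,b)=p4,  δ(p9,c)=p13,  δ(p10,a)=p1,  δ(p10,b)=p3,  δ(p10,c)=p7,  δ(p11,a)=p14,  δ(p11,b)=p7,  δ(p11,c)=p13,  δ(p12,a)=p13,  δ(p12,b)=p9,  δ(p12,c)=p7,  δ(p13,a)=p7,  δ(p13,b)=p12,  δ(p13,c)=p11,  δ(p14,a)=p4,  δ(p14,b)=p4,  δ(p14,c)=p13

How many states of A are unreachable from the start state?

3

No path from p9 leads to p5, p8, p10; the other 11 states are all reachable.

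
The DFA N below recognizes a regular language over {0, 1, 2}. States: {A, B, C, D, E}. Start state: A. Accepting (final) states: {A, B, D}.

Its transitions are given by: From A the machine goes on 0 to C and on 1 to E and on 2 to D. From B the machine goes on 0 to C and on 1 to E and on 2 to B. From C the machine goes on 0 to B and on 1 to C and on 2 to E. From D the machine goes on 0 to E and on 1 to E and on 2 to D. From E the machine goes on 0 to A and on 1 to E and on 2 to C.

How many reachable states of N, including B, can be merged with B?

All states are reachable from the start state.
Initial partition by acceptance: {A,B,D} | {C,E}.
No further refinement is possible. Final partition (2 blocks): {A,B,D} | {C,E}.
The equivalence class containing B is {A,B,D}, of size 3.

3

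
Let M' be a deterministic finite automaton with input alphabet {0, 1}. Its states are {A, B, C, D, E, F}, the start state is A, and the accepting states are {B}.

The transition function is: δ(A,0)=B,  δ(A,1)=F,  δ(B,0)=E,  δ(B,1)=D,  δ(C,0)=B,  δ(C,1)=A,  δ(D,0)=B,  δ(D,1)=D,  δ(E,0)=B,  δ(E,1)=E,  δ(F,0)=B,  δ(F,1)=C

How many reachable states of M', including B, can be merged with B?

1

All states are reachable from the start state.
P0 = {B} | {A,C,D,E,F}.
The partition is now stable with 2 blocks: {B} | {A,C,D,E,F}.
The equivalence class containing B is {B}, of size 1.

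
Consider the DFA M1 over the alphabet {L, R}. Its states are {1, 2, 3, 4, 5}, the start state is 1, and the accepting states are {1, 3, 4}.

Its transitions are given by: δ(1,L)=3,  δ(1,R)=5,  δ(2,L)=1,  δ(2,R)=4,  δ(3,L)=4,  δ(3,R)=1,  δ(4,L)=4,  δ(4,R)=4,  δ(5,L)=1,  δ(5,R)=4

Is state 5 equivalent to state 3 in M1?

No

First remove the unreachable states {2}; 4 states remain.
Initial partition by acceptance: {1,3,4} | {5}.
Refine {1,3,4} on symbol R: members go to different blocks, giving {3,4} and {1}.
Refine {3,4} on symbol R: members go to different blocks, giving {3} and {4}.
No further refinement is possible. Final partition (4 blocks): {3} | {5} | {1} | {4}.
5 and 3 end up in different blocks, so they are distinguishable. For instance, the string 'ε' is accepted from only 3.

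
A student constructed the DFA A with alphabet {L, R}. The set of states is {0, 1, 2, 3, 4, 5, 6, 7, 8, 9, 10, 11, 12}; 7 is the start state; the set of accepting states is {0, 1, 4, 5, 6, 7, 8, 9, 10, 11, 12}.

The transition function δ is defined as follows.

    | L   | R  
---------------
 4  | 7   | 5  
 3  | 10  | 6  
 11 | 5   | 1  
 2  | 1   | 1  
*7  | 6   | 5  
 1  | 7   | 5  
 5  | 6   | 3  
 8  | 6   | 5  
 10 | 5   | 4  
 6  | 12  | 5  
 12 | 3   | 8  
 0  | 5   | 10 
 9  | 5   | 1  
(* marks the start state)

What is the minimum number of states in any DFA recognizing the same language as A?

7

Reachable states from the start: {3,4,5,6,7,8,10,12}. Unreachable: {0,1,2,9,11} — drop them.
Start with accepting vs non-accepting: {4,5,6,7,8,10,12} | {3}.
Split {4,5,6,7,8,10,12} by δ(·,L) → {4,5,6,7,8,10} and {12}.
Split {4,5,6,7,8,10} by δ(·,L) → {4,5,7,8,10} and {6}.
Split {4,5,7,8,10} by δ(·,L) → {5,7,8} and {4,10}.
On input R, block {5,7,8} splits into {7,8} and {5}.
On input L, block {4,10} splits into {4} and {10}.
The partition is now stable with 7 blocks: {7,8} | {3} | {12} | {6} | {4} | {5} | {10}.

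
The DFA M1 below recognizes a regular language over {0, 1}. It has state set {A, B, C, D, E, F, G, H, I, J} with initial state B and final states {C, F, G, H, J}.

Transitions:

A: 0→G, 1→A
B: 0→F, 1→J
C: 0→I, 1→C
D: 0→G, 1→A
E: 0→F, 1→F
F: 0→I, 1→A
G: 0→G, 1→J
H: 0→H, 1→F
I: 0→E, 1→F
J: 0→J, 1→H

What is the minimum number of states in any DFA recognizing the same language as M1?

8

Reachable states from the start: {A,B,E,F,G,H,I,J}. Unreachable: {C,D} — drop them.
Initial partition by acceptance: {F,G,H,J} | {A,B,E,I}.
Split {F,G,H,J} by δ(·,0) → {G,H,J} and {F}.
Split {G,H,J} by δ(·,1) → {G,J} and {H}.
Split {G,J} by δ(·,1) → {G} and {J}.
Refine {A,B,E,I} on symbol 0: members go to different blocks, giving {B,E} and {A} and {I}.
Split {B,E} by δ(·,1) → {B} and {E}.
The partition is now stable with 8 blocks: {G} | {B} | {F} | {H} | {J} | {A} | {I} | {E}.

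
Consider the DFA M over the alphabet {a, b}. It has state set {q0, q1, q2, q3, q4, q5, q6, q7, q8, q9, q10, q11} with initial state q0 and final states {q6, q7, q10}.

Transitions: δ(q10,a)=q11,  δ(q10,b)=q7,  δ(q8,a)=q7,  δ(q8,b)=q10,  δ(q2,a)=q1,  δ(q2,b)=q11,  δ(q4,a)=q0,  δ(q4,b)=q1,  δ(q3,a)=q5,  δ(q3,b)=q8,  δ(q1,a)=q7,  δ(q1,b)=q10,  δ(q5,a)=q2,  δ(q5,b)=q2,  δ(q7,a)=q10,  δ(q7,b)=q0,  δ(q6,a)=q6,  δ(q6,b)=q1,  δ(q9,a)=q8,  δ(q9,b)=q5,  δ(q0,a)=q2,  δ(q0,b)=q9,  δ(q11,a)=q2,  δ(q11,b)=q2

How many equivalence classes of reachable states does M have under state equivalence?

5

States {q3,q4,q6} cannot be reached from the start state, so discard them.
P0 = {q7,q10} | {q0,q1,q2,q5,q8,q9,q11}.
On input a, block {q7,q10} splits into {q7} and {q10}.
Split {q0,q1,q2,q5,q8,q9,q11} by δ(·,a) → {q0,q2,q5,q9,q11} and {q1,q8}.
Split {q0,q2,q5,q9,q11} by δ(·,a) → {q0,q5,q11} and {q2,q9}.
Stable partition: {q7} | {q0,q5,q11} | {q10} | {q1,q8} | {q2,q9} — 5 equivalence classes.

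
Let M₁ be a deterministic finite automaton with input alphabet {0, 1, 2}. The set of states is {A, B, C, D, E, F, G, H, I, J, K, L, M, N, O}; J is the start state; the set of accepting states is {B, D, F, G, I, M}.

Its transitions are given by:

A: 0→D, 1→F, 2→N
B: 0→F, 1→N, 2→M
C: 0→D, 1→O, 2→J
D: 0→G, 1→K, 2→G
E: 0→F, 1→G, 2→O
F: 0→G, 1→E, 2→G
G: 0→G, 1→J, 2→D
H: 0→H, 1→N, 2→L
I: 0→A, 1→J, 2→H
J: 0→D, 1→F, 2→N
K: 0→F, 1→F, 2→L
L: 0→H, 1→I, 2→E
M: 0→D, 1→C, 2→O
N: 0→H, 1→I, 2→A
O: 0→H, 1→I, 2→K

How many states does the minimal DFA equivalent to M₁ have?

5

First remove the unreachable states {B,C,M}; 12 states remain.
P0 = {D,F,G,I} | {A,E,H,J,K,L,N,O}.
On input 0, block {D,F,G,I} splits into {D,F,G} and {I}.
Split {A,E,H,J,K,L,N,O} by δ(·,0) → {A,E,J,K} and {H,L,N,O}.
Refine {H,L,N,O} on symbol 1: members go to different blocks, giving {L,N,O} and {H}.
The partition is now stable with 5 blocks: {D,F,G} | {A,E,J,K} | {I} | {L,N,O} | {H}.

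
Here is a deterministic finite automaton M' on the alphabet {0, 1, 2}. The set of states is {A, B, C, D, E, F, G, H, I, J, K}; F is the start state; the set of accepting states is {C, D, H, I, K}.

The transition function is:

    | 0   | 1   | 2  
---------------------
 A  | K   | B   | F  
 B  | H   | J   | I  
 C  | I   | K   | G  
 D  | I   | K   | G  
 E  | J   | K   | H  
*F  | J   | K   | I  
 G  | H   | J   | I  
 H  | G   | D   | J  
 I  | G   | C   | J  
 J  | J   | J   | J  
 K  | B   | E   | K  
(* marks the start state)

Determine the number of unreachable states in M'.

1

BFS from F reaches {B, C, D, E, F, G, H, I, J, K}; the 1 state(s) A are never visited.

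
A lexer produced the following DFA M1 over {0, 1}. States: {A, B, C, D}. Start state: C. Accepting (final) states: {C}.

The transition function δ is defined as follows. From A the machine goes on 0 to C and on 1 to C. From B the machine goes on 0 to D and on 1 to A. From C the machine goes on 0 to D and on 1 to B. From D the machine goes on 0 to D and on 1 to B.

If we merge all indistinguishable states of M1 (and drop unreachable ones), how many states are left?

4

Every state is reachable, so we keep all 4.
P0 = {C} | {A,B,D}.
Split {A,B,D} by δ(·,0) → {B,D} and {A}.
On input 1, block {B,D} splits into {B} and {D}.
No further refinement is possible. Final partition (4 blocks): {C} | {B} | {A} | {D}.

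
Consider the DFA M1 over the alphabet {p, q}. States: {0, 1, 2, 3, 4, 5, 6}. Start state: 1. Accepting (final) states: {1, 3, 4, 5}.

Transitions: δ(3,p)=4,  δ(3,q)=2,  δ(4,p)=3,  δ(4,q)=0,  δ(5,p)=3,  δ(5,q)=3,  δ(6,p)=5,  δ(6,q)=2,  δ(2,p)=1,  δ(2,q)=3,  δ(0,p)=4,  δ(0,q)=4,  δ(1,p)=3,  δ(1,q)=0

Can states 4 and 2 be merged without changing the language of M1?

Reachable states from the start: {0,1,2,3,4}. Unreachable: {5,6} — drop them.
P0 = {1,3,4} | {0,2}.
Stable partition: {1,3,4} | {0,2} — 2 equivalence classes.
4 and 2 end up in different blocks, so they are distinguishable. For instance, the string 'ε' is accepted from only 4.

No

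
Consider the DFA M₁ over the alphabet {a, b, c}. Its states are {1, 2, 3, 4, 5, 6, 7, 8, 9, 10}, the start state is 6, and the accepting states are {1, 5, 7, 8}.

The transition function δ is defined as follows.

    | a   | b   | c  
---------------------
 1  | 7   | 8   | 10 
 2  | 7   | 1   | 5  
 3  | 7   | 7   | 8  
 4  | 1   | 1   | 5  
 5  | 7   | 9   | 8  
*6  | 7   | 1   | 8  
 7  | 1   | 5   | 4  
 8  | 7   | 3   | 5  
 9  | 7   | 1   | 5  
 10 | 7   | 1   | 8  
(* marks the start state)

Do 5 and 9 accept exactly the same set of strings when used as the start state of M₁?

First remove the unreachable states {2}; 9 states remain.
Start with accepting vs non-accepting: {1,5,7,8} | {3,4,6,9,10}.
On input b, block {1,5,7,8} splits into {1,7} and {5,8}.
The partition is now stable with 3 blocks: {1,7} | {3,4,6,9,10} | {5,8}.
5 and 9 end up in different blocks, so they are distinguishable. For instance, the string 'ε' is accepted from only 5.

No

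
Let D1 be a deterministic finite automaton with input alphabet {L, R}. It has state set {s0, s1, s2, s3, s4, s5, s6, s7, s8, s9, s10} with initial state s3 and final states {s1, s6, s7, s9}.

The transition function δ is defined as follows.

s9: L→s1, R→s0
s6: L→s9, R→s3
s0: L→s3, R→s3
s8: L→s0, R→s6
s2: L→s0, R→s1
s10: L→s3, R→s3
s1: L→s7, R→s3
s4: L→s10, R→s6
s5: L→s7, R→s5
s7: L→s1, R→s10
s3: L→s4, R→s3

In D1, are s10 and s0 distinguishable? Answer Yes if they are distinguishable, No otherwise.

No

States {s2,s5,s8} cannot be reached from the start state, so discard them.
Initial partition by acceptance: {s1,s6,s7,s9} | {s0,s3,s4,s10}.
On input R, block {s0,s3,s4,s10} splits into {s0,s3,s10} and {s4}.
Refine {s0,s3,s10} on symbol L: members go to different blocks, giving {s0,s10} and {s3}.
Refine {s1,s6,s7,s9} on symbol R: members go to different blocks, giving {s1,s6} and {s7,s9}.
Stable partition: {s1,s6} | {s0,s10} | {s4} | {s3} | {s7,s9} — 5 equivalence classes.
s10 and s0 lie in the same block of the stable partition, so they are equivalent — no string distinguishes them.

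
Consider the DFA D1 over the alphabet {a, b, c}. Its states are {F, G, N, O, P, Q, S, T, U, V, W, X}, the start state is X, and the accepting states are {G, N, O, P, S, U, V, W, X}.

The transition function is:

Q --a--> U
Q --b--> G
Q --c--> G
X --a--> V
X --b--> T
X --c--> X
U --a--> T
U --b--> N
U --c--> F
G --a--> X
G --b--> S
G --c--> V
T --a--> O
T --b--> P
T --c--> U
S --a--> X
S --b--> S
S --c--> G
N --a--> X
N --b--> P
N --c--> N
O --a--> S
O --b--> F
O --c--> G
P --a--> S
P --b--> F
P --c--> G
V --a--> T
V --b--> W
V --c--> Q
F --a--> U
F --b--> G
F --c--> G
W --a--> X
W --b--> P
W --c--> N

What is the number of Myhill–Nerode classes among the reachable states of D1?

Every state is reachable, so we keep all 12.
Start with accepting vs non-accepting: {G,N,O,P,S,U,V,W,X} | {F,Q,T}.
Split {G,N,O,P,S,U,V,W,X} by δ(·,a) → {G,N,O,P,S,W,X} and {U,V}.
Split {G,N,O,P,S,W,X} by δ(·,a) → {G,N,O,P,S,W} and {X}.
Refine {G,N,O,P,S,W} on symbol a: members go to different blocks, giving {G,N,S,W} and {O,P}.
Refine {G,N,S,W} on symbol b: members go to different blocks, giving {N,W} and {G,S}.
Refine {F,Q,T} on symbol a: members go to different blocks, giving {F,Q} and {T}.
Split {G,S} by δ(·,c) → {S} and {G}.
Stable partition: {N,W} | {F,Q} | {U,V} | {X} | {O,P} | {S} | {T} | {G} — 8 equivalence classes.

8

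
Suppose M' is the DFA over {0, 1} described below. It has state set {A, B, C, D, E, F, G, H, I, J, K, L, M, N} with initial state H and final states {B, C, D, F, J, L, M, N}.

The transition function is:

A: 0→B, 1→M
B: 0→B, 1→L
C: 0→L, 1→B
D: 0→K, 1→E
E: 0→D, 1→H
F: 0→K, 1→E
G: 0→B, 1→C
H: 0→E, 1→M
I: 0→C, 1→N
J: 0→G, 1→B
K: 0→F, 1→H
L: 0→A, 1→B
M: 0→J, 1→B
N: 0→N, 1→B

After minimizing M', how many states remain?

States {I,N} cannot be reached from the start state, so discard them.
P0 = {B,C,D,F,J,L,M} | {A,E,G,H,K}.
Refine {B,C,D,F,J,L,M} on symbol 0: members go to different blocks, giving {D,F,J,L} and {B,C,M}.
On input 1, block {D,F,J,L} splits into {D,F} and {J,L}.
Refine {A,E,G,H,K} on symbol 0: members go to different blocks, giving {A,G} and {E,K} and {H}.
Split {B,C,M} by δ(·,0) → {C,M} and {B}.
No further refinement is possible. Final partition (7 blocks): {D,F} | {A,G} | {C,M} | {J,L} | {E,K} | {H} | {B}.

7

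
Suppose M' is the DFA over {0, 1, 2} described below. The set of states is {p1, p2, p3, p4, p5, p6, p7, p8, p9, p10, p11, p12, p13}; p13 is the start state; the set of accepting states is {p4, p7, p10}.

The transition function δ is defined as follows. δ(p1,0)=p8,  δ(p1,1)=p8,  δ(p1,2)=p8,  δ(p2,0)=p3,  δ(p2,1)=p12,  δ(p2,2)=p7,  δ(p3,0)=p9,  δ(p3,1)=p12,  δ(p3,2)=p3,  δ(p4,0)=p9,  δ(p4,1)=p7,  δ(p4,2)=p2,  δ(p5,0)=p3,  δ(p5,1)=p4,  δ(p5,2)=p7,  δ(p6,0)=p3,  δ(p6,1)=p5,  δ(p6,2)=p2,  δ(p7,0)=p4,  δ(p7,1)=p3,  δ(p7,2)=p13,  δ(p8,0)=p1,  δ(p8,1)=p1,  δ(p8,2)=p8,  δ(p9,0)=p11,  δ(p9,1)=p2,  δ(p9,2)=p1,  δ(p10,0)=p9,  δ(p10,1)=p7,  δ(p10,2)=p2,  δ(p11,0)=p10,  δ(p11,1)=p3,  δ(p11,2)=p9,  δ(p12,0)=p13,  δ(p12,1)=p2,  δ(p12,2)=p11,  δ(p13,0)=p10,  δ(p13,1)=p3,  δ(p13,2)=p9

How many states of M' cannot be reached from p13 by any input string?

2

BFS from p13 reaches {p1, p2, p3, p4, p7, p8, p9, p10, p11, p12, p13}; the 2 state(s) p5, p6 are never visited.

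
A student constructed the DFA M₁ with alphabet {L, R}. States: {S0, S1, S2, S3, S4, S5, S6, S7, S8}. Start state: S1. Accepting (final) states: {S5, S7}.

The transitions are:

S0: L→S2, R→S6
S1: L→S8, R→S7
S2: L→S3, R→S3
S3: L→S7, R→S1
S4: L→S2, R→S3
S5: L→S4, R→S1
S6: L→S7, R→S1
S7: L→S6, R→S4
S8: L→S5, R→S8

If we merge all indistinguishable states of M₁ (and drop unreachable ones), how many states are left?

7

States {S0} cannot be reached from the start state, so discard them.
P0 = {S5,S7} | {S1,S2,S3,S4,S6,S8}.
Refine {S1,S2,S3,S4,S6,S8} on symbol L: members go to different blocks, giving {S1,S2,S4} and {S3,S6,S8}.
Split {S5,S7} by δ(·,L) → {S5} and {S7}.
Refine {S1,S2,S4} on symbol L: members go to different blocks, giving {S1,S2} and {S4}.
Refine {S1,S2} on symbol R: members go to different blocks, giving {S1} and {S2}.
Split {S3,S6,S8} by δ(·,L) → {S3,S6} and {S8}.
The partition is now stable with 7 blocks: {S5} | {S1} | {S3,S6} | {S7} | {S4} | {S2} | {S8}.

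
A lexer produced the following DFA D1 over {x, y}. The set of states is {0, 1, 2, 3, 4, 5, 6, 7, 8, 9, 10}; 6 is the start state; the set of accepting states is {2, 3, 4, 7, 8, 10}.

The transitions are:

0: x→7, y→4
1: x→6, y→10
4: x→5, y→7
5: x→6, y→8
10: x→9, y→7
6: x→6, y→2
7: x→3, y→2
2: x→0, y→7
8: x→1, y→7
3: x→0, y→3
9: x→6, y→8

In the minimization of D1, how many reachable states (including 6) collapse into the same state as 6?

1

P0 = {2,3,4,7,8,10} | {0,1,5,6,9}.
Refine {2,3,4,7,8,10} on symbol x: members go to different blocks, giving {2,3,4,8,10} and {7}.
Refine {2,3,4,8,10} on symbol y: members go to different blocks, giving {2,4,8,10} and {3}.
Refine {0,1,5,6,9} on symbol x: members go to different blocks, giving {1,5,6,9} and {0}.
On input x, block {2,4,8,10} splits into {4,8,10} and {2}.
Refine {1,5,6,9} on symbol y: members go to different blocks, giving {1,5,9} and {6}.
No further refinement is possible. Final partition (7 blocks): {4,8,10} | {1,5,9} | {7} | {3} | {0} | {2} | {6}.
State 6 belongs to the block {6}, which has 1 states.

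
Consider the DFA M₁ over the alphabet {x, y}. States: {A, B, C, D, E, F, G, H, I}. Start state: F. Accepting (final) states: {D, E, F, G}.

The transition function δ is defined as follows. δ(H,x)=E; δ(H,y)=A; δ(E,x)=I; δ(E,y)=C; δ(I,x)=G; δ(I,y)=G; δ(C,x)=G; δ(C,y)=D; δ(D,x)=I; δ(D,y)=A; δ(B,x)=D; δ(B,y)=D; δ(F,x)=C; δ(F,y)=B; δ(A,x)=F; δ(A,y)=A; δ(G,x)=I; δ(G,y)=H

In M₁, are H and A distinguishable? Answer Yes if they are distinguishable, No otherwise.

No

Every state is reachable, so we keep all 9.
P0 = {D,E,F,G} | {A,B,C,H,I}.
On input y, block {A,B,C,H,I} splits into {B,C,I} and {A,H}.
On input y, block {D,E,F,G} splits into {D,G} and {E,F}.
No further refinement is possible. Final partition (4 blocks): {D,G} | {B,C,I} | {A,H} | {E,F}.
H and A lie in the same block of the stable partition, so they are equivalent — no string distinguishes them.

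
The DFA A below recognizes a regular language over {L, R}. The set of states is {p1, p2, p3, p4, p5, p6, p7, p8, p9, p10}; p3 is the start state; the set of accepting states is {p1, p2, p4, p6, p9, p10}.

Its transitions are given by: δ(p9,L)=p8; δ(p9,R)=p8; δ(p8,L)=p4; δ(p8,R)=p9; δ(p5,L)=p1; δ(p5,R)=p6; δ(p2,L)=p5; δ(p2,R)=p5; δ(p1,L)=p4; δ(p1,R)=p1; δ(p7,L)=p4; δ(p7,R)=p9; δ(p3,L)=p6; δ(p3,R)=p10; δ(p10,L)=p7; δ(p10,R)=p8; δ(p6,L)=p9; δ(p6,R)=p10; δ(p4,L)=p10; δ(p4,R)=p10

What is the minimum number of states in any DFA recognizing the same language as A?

3

First remove the unreachable states {p1,p2,p5}; 7 states remain.
P0 = {p4,p6,p9,p10} | {p3,p7,p8}.
Refine {p4,p6,p9,p10} on symbol L: members go to different blocks, giving {p4,p6} and {p9,p10}.
Stable partition: {p4,p6} | {p3,p7,p8} | {p9,p10} — 3 equivalence classes.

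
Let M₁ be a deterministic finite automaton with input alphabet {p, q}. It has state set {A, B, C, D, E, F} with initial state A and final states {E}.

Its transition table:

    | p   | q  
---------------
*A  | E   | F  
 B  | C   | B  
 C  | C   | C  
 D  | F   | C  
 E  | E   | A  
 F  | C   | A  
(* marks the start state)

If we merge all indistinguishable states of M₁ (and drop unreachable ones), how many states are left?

Reachable states from the start: {A,C,E,F}. Unreachable: {B,D} — drop them.
P0 = {E} | {A,C,F}.
On input p, block {A,C,F} splits into {C,F} and {A}.
Refine {C,F} on symbol q: members go to different blocks, giving {C} and {F}.
No further refinement is possible. Final partition (4 blocks): {E} | {C} | {A} | {F}.

4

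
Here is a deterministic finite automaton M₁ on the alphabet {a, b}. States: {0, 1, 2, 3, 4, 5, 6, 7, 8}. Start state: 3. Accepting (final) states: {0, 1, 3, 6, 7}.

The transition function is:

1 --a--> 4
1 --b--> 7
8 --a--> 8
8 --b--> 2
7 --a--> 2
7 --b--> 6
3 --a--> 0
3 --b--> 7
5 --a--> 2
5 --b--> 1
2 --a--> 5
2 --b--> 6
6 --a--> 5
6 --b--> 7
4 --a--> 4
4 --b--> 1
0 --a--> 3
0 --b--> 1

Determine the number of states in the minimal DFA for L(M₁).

First remove the unreachable states {8}; 8 states remain.
Start with accepting vs non-accepting: {0,1,3,6,7} | {2,4,5}.
On input a, block {0,1,3,6,7} splits into {1,6,7} and {0,3}.
The partition is now stable with 3 blocks: {1,6,7} | {2,4,5} | {0,3}.

3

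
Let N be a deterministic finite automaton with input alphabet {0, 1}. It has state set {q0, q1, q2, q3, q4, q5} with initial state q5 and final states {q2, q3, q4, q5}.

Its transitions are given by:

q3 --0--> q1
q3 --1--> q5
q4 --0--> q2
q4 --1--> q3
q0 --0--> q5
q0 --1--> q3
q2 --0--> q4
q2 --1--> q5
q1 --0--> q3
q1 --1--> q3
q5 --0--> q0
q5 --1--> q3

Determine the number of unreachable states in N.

2

Starting at q5 and following transitions, the reachable set is {q0, q1, q3, q5}. That leaves q2, q4 unreachable — 2 in total.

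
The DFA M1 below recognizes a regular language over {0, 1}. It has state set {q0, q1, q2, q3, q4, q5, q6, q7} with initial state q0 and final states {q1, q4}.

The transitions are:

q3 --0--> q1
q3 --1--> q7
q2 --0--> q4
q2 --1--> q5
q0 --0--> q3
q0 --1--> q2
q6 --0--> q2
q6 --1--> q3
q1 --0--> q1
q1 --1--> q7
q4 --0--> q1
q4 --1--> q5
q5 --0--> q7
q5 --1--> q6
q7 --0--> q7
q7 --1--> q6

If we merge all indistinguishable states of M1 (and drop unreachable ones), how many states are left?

4

All states are reachable from the start state.
Start with accepting vs non-accepting: {q1,q4} | {q0,q2,q3,q5,q6,q7}.
Refine {q0,q2,q3,q5,q6,q7} on symbol 0: members go to different blocks, giving {q0,q5,q6,q7} and {q2,q3}.
Refine {q0,q5,q6,q7} on symbol 0: members go to different blocks, giving {q0,q6} and {q5,q7}.
Stable partition: {q1,q4} | {q0,q6} | {q2,q3} | {q5,q7} — 4 equivalence classes.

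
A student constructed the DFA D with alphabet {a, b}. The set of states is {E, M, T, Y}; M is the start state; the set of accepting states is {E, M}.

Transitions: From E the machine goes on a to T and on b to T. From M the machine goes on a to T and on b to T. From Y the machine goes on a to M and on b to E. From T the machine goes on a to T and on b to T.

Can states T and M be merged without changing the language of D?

No

States {E,Y} cannot be reached from the start state, so discard them.
Start with accepting vs non-accepting: {M} | {T}.
Stable partition: {M} | {T} — 2 equivalence classes.
T and M end up in different blocks, so they are distinguishable. For instance, the string 'ε' is accepted from only M.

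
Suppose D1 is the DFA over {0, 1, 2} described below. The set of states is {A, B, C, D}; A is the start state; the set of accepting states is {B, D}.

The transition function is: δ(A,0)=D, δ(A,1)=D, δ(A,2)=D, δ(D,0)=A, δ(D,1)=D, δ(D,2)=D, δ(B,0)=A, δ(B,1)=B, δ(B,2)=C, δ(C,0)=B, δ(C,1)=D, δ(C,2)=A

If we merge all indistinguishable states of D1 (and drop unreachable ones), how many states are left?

2

Reachable states from the start: {A,D}. Unreachable: {B,C} — drop them.
Start with accepting vs non-accepting: {D} | {A}.
No further refinement is possible. Final partition (2 blocks): {D} | {A}.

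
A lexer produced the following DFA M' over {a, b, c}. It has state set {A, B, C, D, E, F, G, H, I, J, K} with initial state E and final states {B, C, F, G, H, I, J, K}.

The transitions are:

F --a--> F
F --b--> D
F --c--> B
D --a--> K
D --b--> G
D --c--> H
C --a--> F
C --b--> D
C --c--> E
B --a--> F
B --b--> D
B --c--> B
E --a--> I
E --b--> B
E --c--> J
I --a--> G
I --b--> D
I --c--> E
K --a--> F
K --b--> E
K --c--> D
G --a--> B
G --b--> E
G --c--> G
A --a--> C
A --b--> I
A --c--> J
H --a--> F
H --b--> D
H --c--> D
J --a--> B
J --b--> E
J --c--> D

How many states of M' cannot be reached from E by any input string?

2

Starting at E and following transitions, the reachable set is {B, D, E, F, G, H, I, J, K}. That leaves A, C unreachable — 2 in total.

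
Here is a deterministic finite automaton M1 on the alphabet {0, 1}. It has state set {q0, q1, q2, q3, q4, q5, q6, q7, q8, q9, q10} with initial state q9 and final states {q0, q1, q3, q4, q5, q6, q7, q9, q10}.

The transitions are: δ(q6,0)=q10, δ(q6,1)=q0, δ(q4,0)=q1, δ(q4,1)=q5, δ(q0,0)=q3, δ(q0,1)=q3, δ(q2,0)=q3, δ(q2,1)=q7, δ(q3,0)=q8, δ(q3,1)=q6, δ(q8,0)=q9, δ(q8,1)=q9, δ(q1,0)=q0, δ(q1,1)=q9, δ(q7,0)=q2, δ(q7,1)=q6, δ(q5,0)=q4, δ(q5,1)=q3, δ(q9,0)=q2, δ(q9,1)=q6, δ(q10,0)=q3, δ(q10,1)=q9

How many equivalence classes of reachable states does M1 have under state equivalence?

States {q1,q4,q5} cannot be reached from the start state, so discard them.
P0 = {q0,q3,q6,q7,q9,q10} | {q2,q8}.
Split {q0,q3,q6,q7,q9,q10} by δ(·,0) → {q0,q6,q10} and {q3,q7,q9}.
Refine {q0,q6,q10} on symbol 0: members go to different blocks, giving {q0,q10} and {q6}.
Stable partition: {q0,q10} | {q2,q8} | {q3,q7,q9} | {q6} — 4 equivalence classes.

4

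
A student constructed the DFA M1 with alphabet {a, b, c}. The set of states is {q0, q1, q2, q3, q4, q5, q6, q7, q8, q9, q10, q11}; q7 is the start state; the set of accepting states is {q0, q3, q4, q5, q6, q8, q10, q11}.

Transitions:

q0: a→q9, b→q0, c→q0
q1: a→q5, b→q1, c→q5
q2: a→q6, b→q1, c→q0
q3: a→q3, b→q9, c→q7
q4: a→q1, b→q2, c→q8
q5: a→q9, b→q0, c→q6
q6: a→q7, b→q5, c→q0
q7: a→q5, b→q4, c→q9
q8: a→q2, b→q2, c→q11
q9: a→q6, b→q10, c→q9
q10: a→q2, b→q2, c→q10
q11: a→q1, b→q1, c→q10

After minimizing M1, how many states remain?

States {q3} cannot be reached from the start state, so discard them.
P0 = {q0,q4,q5,q6,q8,q10,q11} | {q1,q2,q7,q9}.
Refine {q0,q4,q5,q6,q8,q10,q11} on symbol b: members go to different blocks, giving {q4,q8,q10,q11} and {q0,q5,q6}.
Split {q1,q2,q7,q9} by δ(·,b) → {q1,q2} and {q7,q9}.
The partition is now stable with 4 blocks: {q4,q8,q10,q11} | {q1,q2} | {q0,q5,q6} | {q7,q9}.

4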